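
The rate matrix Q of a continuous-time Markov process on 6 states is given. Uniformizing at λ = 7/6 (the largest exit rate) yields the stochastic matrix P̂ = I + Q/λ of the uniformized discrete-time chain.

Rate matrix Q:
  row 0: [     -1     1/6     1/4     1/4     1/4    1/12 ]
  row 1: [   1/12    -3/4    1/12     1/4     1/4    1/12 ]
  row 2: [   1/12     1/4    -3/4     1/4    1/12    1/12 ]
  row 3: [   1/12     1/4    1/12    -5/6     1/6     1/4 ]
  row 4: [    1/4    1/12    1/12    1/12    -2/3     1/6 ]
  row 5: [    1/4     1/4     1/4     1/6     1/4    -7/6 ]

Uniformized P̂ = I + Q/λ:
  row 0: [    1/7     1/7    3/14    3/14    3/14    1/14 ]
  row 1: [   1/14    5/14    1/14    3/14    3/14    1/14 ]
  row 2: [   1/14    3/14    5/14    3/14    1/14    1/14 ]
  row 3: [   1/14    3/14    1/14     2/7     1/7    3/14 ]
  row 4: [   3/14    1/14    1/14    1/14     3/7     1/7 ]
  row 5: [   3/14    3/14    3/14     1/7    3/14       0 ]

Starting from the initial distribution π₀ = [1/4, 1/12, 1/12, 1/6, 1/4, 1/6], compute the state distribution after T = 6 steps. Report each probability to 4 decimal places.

π = [0.1286, 0.2011, 0.1471, 0.1873, 0.2289, 0.1069]

t=0: π = [0.2500, 0.0833, 0.0833, 0.1667, 0.2500, 0.1667]
t=1: π = [0.1488, 0.1726, 0.1548, 0.1786, 0.2440, 0.1012]
t=2: π = [0.1314, 0.1935, 0.1514, 0.1849, 0.2317, 0.1071]
t=3: π = [0.1292, 0.1994, 0.1487, 0.1867, 0.2291, 0.1067]
t=4: π = [0.1286, 0.2008, 0.1476, 0.1873, 0.2288, 0.1068]
t=5: π = [0.1286, 0.2011, 0.1473, 0.1873, 0.2288, 0.1069]
t=6: π = [0.1286, 0.2011, 0.1471, 0.1873, 0.2289, 0.1069]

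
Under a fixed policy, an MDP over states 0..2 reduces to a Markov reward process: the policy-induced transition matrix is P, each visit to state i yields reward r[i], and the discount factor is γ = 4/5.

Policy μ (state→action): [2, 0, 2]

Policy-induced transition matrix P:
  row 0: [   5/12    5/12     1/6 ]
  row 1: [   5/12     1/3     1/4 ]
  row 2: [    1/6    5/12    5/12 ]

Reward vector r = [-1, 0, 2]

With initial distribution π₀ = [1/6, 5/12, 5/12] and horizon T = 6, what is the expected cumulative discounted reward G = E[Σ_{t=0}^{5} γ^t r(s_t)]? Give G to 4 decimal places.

t=0: π = [0.1667, 0.4167, 0.4167], E[r] = 0.6667, γ^t·E[r] = 0.666667, running G = 0.666667
t=1: π = [0.3125, 0.3819, 0.3056], E[r] = 0.2986, γ^t·E[r] = 0.238889, running G = 0.905556
t=2: π = [0.3403, 0.3848, 0.2749], E[r] = 0.2095, γ^t·E[r] = 0.134074, running G = 1.039630
t=3: π = [0.3479, 0.3846, 0.2675], E[r] = 0.1870, γ^t·E[r] = 0.095728, running G = 1.135358
t=4: π = [0.3498, 0.3846, 0.2656], E[r] = 0.1814, γ^t·E[r] = 0.074285, running G = 1.209643
t=5: π = [0.3503, 0.3846, 0.2651], E[r] = 0.1800, γ^t·E[r] = 0.058968, running G = 1.268610

G = 1.2686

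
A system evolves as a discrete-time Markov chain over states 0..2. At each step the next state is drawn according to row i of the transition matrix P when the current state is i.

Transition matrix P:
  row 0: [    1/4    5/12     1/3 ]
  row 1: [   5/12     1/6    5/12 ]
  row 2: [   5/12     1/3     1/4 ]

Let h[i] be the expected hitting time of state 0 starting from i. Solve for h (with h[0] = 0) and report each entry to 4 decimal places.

h = [0.0000, 2.4000, 2.4000]

First-step conditioning: h[0] = 0; for i ≠ 0, h[i] = 1 + Σ_k P[i][k]·h[k].
  h[1] = 1 + 1/6·h[1] + 5/12·h[2]
  h[2] = 1 + 1/3·h[1] + 1/4·h[2]
Solving the 2×2 linear system over states ≠ 0 gives exactly h = [0, 12/5, 12/5] (h[0] = 0 is the target).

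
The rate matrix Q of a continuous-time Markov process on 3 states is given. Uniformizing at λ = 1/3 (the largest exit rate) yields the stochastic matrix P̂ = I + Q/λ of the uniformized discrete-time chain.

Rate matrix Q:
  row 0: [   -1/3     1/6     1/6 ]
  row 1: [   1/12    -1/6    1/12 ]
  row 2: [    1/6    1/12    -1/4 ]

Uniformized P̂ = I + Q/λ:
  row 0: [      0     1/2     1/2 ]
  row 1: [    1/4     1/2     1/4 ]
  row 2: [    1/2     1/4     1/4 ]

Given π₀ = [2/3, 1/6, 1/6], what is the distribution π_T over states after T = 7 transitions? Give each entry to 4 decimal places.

t=0: π = [0.6667, 0.1667, 0.1667]
t=1: π = [0.1250, 0.4583, 0.4167]
t=2: π = [0.3229, 0.3958, 0.2813]
t=3: π = [0.2396, 0.4297, 0.3307]
t=4: π = [0.2728, 0.4173, 0.3099]
t=5: π = [0.2593, 0.4225, 0.3182]
t=6: π = [0.2647, 0.4205, 0.3148]
t=7: π = [0.2625, 0.4213, 0.3162]

π = [0.2625, 0.4213, 0.3162]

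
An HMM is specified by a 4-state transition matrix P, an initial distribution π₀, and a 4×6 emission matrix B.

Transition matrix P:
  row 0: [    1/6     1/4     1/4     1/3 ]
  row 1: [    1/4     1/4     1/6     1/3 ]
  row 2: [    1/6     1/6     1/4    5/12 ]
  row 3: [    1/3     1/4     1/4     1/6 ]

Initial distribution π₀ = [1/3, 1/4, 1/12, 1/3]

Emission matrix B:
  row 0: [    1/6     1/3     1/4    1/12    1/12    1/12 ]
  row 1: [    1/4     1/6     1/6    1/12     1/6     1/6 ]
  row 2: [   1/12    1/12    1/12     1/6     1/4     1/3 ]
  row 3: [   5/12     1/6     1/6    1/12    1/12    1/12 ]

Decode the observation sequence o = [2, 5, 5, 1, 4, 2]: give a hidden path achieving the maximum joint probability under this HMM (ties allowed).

t=0: δ = [8.333e-02, 4.167e-02, 6.944e-03, 5.556e-02]  (obs o_0=2)
t=1: δ = [1.543e-03, 3.472e-03, 6.944e-03, 2.315e-03]  ψ = [3, 0, 0, 0]  (obs o_1=5)
t=2: δ = [9.645e-05, 1.929e-04, 5.787e-04, 2.411e-04]  ψ = [2, 2, 2, 2]  (obs o_2=5)
t=3: δ = [3.215e-05, 1.608e-05, 1.206e-05, 4.019e-05]  ψ = [2, 2, 2, 2]  (obs o_3=1)
t=4: δ = [1.116e-06, 1.674e-06, 2.512e-06, 8.931e-07]  ψ = [3, 3, 3, 0]  (obs o_4=4)
t=5: δ = [1.047e-07, 6.977e-08, 5.233e-08, 1.744e-07]  ψ = [1, 1, 2, 2]  (obs o_5=2)
backtrack: best end state = 3; path = [0, 2, 2, 3, 2, 3]

path = [0, 2, 2, 3, 2, 3]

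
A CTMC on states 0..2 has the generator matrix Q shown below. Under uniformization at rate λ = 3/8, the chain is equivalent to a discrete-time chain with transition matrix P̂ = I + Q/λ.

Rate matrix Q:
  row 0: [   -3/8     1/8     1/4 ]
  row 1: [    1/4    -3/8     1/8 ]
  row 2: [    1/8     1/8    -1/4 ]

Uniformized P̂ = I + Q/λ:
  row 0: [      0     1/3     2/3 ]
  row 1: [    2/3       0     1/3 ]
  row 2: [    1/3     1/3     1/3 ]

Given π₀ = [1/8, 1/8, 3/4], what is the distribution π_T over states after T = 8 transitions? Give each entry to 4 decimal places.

t=0: π = [0.1250, 0.1250, 0.7500]
t=1: π = [0.3333, 0.2917, 0.3750]
t=2: π = [0.3194, 0.2361, 0.4444]
t=3: π = [0.3056, 0.2546, 0.4398]
t=4: π = [0.3164, 0.2485, 0.4352]
t=5: π = [0.3107, 0.2505, 0.4388]
t=6: π = [0.3133, 0.2498, 0.4369]
t=7: π = [0.3122, 0.2501, 0.4378]
t=8: π = [0.3126, 0.2500, 0.4374]

π = [0.3126, 0.2500, 0.4374]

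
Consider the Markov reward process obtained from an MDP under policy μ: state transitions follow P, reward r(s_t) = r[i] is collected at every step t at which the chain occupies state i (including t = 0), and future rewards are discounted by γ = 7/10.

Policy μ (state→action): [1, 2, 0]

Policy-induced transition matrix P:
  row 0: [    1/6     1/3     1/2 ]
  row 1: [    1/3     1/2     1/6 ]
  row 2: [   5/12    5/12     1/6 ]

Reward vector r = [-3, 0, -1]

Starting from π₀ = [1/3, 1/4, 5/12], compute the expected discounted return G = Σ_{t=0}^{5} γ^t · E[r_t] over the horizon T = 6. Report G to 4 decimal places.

G = -3.7363

t=0: π = [0.3333, 0.2500, 0.4167], E[r] = -1.4167, γ^t·E[r] = -1.416667, running G = -1.416667
t=1: π = [0.3125, 0.4097, 0.2778], E[r] = -1.2153, γ^t·E[r] = -0.850694, running G = -2.267361
t=2: π = [0.3044, 0.4248, 0.2708], E[r] = -1.1840, γ^t·E[r] = -0.580174, running G = -2.847535
t=3: π = [0.3052, 0.4267, 0.2681], E[r] = -1.1836, γ^t·E[r] = -0.405989, running G = -3.253524
t=4: π = [0.3048, 0.4268, 0.2684], E[r] = -1.1828, γ^t·E[r] = -0.283999, running G = -3.537523
t=5: π = [0.3049, 0.4268, 0.2683], E[r] = -1.1830, γ^t·E[r] = -0.198820, running G = -3.736344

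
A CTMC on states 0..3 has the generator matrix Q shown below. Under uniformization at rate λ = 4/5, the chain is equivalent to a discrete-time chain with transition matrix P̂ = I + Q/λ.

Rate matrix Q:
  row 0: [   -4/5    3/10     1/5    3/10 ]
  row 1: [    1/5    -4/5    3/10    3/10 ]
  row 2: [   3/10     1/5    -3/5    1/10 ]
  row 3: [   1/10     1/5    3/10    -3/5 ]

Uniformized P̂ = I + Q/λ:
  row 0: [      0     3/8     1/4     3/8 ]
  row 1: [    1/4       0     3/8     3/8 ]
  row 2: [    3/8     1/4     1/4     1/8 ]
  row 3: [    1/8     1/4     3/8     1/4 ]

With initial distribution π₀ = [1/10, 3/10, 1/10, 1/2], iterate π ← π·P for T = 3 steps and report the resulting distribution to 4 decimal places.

t=0: π = [0.1000, 0.3000, 0.1000, 0.5000]
t=1: π = [0.1750, 0.1875, 0.3500, 0.2875]
t=2: π = [0.2141, 0.2250, 0.3094, 0.2516]
t=3: π = [0.2037, 0.2205, 0.3096, 0.2662]

π = [0.2037, 0.2205, 0.3096, 0.2662]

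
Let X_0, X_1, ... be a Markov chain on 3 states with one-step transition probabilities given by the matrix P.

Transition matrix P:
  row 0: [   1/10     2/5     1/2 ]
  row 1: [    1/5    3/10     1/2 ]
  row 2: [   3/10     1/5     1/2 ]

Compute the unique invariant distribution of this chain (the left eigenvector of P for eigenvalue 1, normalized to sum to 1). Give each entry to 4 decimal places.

π = [0.2273, 0.2727, 0.5000]

Balance equations π_j = Σ_i π_i·P[i][j]:
  π_0 = 1/10·π_0 + 1/5·π_1 + 3/10·π_2
  π_1 = 2/5·π_0 + 3/10·π_1 + 1/5·π_2
  normalize: π_0 + π_1 + π_2 = 1
Solving the linear system gives exactly π = [5/22, 3/11, 1/2].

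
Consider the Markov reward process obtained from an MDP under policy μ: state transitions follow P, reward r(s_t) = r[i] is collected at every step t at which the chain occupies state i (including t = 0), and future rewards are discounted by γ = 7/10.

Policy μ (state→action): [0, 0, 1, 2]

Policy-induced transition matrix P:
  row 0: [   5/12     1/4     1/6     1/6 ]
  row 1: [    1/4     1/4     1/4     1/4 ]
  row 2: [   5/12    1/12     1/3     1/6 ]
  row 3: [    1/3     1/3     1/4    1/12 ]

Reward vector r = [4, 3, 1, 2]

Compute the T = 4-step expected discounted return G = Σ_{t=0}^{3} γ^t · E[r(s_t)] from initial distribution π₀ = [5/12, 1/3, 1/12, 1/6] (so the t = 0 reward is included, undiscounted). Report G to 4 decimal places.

t=0: π = [0.4167, 0.3333, 0.0833, 0.1667], E[r] = 3.0833, γ^t·E[r] = 3.083333, running G = 3.083333
t=1: π = [0.3472, 0.2500, 0.2222, 0.1806], E[r] = 2.7222, γ^t·E[r] = 1.905556, running G = 4.988889
t=2: π = [0.3600, 0.2280, 0.2396, 0.1725], E[r] = 2.7083, γ^t·E[r] = 1.327083, running G = 6.315972
t=3: π = [0.3643, 0.2244, 0.2400, 0.1713], E[r] = 2.7131, γ^t·E[r] = 0.930579, running G = 7.246552

G = 7.2466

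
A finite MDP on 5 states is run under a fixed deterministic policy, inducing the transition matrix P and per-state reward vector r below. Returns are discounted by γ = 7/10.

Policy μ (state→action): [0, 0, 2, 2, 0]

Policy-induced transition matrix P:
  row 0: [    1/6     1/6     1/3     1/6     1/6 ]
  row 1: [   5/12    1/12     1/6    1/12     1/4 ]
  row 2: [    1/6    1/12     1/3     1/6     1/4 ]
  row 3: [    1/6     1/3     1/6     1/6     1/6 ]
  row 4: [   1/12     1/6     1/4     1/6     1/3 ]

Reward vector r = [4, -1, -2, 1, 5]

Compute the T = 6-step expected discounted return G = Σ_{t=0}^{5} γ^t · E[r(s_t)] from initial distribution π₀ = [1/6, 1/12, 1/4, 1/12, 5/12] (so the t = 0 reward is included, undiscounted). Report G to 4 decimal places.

G = 5.0045

t=0: π = [0.1667, 0.0833, 0.2500, 0.0833, 0.4167], E[r] = 2.2500, γ^t·E[r] = 2.250000, running G = 2.250000
t=1: π = [0.1528, 0.1528, 0.2708, 0.1597, 0.2639], E[r] = 1.3958, γ^t·E[r] = 0.977083, running G = 3.227083
t=2: π = [0.1829, 0.1580, 0.2593, 0.1539, 0.2459], E[r] = 1.4387, γ^t·E[r] = 0.704942, running G = 3.932025
t=3: π = [0.1857, 0.1576, 0.2609, 0.1535, 0.2424], E[r] = 1.4291, γ^t·E[r] = 0.490168, running G = 4.422193
t=4: π = [0.1859, 0.1574, 0.2613, 0.1535, 0.2419], E[r] = 1.4267, γ^t·E[r] = 0.342545, running G = 4.764738
t=5: π = [0.1859, 0.1574, 0.2614, 0.1536, 0.2419], E[r] = 1.4263, γ^t·E[r] = 0.239715, running G = 5.004453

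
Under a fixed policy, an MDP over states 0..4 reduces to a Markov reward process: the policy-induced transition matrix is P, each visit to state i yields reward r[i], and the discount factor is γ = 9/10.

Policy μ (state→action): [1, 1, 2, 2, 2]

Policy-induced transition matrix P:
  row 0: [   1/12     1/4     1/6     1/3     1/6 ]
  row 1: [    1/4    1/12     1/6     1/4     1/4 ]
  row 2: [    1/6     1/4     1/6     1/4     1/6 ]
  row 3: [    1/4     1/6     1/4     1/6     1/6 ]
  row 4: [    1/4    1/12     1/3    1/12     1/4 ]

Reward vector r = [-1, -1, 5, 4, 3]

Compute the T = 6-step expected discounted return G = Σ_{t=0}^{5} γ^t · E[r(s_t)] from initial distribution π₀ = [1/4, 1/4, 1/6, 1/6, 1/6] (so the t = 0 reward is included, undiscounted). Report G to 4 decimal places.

G = 9.5344

t=0: π = [0.2500, 0.2500, 0.1667, 0.1667, 0.1667], E[r] = 1.5000, γ^t·E[r] = 1.500000, running G = 1.500000
t=1: π = [0.1944, 0.1667, 0.2083, 0.2292, 0.2014], E[r] = 2.2014, γ^t·E[r] = 1.981250, running G = 3.481250
t=2: π = [0.2002, 0.1696, 0.2193, 0.2135, 0.1973], E[r] = 2.1730, γ^t·E[r] = 1.760156, running G = 5.241406
t=3: π = [0.1984, 0.1711, 0.2174, 0.2160, 0.1972], E[r] = 2.1731, γ^t·E[r] = 1.584176, running G = 6.825582
t=4: π = [0.1988, 0.1706, 0.2175, 0.2157, 0.1974], E[r] = 2.1730, γ^t·E[r] = 1.425674, running G = 8.251256
t=5: π = [0.1987, 0.1707, 0.2175, 0.2157, 0.1973], E[r] = 2.1730, γ^t·E[r] = 1.283155, running G = 9.534411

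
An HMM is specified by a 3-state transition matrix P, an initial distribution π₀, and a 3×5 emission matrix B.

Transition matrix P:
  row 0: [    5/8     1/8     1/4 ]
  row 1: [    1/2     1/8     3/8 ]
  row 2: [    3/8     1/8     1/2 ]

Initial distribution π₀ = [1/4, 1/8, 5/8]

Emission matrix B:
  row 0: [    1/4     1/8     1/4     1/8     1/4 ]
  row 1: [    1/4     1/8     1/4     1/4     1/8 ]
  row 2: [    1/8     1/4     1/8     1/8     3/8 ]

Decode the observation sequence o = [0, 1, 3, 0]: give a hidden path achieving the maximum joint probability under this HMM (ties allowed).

t=0: δ = [6.250e-02, 3.125e-02, 7.812e-02]  (obs o_0=0)
t=1: δ = [4.883e-03, 1.221e-03, 9.766e-03]  ψ = [0, 2, 2]  (obs o_1=1)
t=2: δ = [4.578e-04, 3.052e-04, 6.104e-04]  ψ = [2, 2, 2]  (obs o_2=3)
t=3: δ = [7.153e-05, 1.907e-05, 3.815e-05]  ψ = [0, 2, 2]  (obs o_3=0)
backtrack: best end state = 0; path = [2, 2, 0, 0]

path = [2, 2, 0, 0]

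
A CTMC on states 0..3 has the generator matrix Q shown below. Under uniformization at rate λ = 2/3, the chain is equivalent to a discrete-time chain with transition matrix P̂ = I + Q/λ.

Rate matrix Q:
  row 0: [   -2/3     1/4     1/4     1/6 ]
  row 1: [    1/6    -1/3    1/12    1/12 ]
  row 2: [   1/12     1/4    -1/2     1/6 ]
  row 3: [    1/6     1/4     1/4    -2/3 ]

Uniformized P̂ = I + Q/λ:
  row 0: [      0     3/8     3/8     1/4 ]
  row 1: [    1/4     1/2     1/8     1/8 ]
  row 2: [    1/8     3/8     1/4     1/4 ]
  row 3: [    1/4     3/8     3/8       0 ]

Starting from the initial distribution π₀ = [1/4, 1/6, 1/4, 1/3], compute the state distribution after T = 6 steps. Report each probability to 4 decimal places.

t=0: π = [0.2500, 0.1667, 0.2500, 0.3333]
t=1: π = [0.1563, 0.3958, 0.3021, 0.1458]
t=2: π = [0.1732, 0.4245, 0.2383, 0.1641]
t=3: π = [0.1769, 0.4281, 0.2391, 0.1559]
t=4: π = [0.1759, 0.4285, 0.2381, 0.1575]
t=5: π = [0.1763, 0.4286, 0.2381, 0.1571]
t=6: π = [0.1762, 0.4286, 0.2381, 0.1572]

π = [0.1762, 0.4286, 0.2381, 0.1572]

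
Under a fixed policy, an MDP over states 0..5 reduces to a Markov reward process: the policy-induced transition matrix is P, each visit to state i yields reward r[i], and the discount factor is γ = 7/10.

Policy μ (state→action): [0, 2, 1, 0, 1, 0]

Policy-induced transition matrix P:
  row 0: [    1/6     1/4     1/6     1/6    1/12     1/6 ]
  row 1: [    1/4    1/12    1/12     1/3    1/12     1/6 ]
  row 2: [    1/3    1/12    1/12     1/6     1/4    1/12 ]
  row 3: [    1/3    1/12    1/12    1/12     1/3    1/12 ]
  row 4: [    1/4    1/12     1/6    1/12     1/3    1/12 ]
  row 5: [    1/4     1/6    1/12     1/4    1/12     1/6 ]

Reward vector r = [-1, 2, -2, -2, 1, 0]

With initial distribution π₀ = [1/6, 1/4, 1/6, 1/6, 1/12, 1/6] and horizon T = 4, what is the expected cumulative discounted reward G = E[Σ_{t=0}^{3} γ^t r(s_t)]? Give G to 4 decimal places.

t=0: π = [0.1667, 0.2500, 0.1667, 0.1667, 0.0833, 0.1667], E[r] = -0.2500, γ^t·E[r] = -0.250000, running G = -0.250000
t=1: π = [0.2639, 0.1250, 0.1042, 0.2014, 0.1736, 0.1319], E[r] = -0.4514, γ^t·E[r] = -0.315972, running G = -0.565972
t=2: π = [0.2535, 0.1383, 0.1198, 0.1672, 0.1944, 0.1267], E[r] = -0.3565, γ^t·E[r] = -0.174676, running G = -0.740648
t=3: π = [0.2528, 0.1361, 0.1207, 0.1701, 0.1937, 0.1265], E[r] = -0.3684, γ^t·E[r] = -0.126359, running G = -0.867007

G = -0.8670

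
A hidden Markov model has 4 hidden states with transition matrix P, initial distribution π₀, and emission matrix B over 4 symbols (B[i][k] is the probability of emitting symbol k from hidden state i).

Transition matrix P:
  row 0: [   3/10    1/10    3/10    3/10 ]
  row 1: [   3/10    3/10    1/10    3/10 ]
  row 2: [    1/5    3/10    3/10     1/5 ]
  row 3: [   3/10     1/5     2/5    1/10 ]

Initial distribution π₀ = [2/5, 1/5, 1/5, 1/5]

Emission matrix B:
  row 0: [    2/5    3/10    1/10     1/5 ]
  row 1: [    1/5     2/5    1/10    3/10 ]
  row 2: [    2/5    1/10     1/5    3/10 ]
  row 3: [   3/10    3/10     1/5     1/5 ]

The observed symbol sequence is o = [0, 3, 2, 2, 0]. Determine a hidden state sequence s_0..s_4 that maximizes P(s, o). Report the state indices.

t=0: δ = [1.600e-01, 4.000e-02, 8.000e-02, 6.000e-02]  (obs o_0=0)
t=1: δ = [9.600e-03, 7.200e-03, 1.440e-02, 9.600e-03]  ψ = [0, 2, 0, 0]  (obs o_1=3)
t=2: δ = [2.880e-04, 4.320e-04, 8.640e-04, 5.760e-04]  ψ = [0, 2, 2, 0]  (obs o_2=2)
t=3: δ = [1.728e-05, 2.592e-05, 5.184e-05, 3.456e-05]  ψ = [2, 2, 2, 2]  (obs o_3=2)
t=4: δ = [4.147e-06, 3.110e-06, 6.221e-06, 3.110e-06]  ψ = [2, 2, 2, 2]  (obs o_4=0)
backtrack: best end state = 2; path = [0, 2, 2, 2, 2]

path = [0, 2, 2, 2, 2]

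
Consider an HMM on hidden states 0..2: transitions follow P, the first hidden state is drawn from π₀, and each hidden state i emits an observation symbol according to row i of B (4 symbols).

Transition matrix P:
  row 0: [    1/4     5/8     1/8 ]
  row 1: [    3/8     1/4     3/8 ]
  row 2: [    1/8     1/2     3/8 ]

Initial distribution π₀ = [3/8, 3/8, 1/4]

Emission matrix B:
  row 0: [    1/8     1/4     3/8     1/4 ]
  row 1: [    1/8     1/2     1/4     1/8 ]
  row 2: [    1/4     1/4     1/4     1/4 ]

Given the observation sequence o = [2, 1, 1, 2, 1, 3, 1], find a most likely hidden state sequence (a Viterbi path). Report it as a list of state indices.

path = [0, 1, 1, 0, 1, 0, 1]

t=0: δ = [1.406e-01, 9.375e-02, 6.250e-02]  (obs o_0=2)
t=1: δ = [8.789e-03, 4.395e-02, 8.789e-03]  ψ = [0, 0, 1]  (obs o_1=1)
t=2: δ = [4.120e-03, 5.493e-03, 4.120e-03]  ψ = [1, 1, 1]  (obs o_2=1)
t=3: δ = [7.725e-04, 6.437e-04, 5.150e-04]  ψ = [1, 0, 1]  (obs o_3=2)
t=4: δ = [6.035e-05, 2.414e-04, 6.035e-05]  ψ = [1, 0, 1]  (obs o_4=1)
t=5: δ = [2.263e-05, 7.544e-06, 2.263e-05]  ψ = [1, 1, 1]  (obs o_5=3)
t=6: δ = [1.414e-06, 7.072e-06, 2.122e-06]  ψ = [0, 0, 2]  (obs o_6=1)
backtrack: best end state = 1; path = [0, 1, 1, 0, 1, 0, 1]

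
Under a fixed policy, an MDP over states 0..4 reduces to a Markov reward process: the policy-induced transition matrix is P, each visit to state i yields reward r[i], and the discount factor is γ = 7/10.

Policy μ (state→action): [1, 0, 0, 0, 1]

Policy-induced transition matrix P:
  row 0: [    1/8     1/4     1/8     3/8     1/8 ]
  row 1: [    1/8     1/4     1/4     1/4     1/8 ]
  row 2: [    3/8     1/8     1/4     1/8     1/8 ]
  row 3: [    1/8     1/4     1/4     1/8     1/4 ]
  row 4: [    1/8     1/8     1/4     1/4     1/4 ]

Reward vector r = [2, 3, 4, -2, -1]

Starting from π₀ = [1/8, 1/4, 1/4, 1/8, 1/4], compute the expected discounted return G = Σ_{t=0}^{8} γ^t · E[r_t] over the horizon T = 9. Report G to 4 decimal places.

t=0: π = [0.1250, 0.2500, 0.2500, 0.1250, 0.2500], E[r] = 1.5000, γ^t·E[r] = 1.500000, running G = 1.500000
t=1: π = [0.1875, 0.1875, 0.2344, 0.2188, 0.1719], E[r] = 1.2656, γ^t·E[r] = 0.885938, running G = 2.385938
t=2: π = [0.1836, 0.1992, 0.2266, 0.2168, 0.1738], E[r] = 1.2637, γ^t·E[r] = 0.619199, running G = 3.005137
t=3: π = [0.1816, 0.2000, 0.2271, 0.2175, 0.1738], E[r] = 1.2625, γ^t·E[r] = 0.433021, running G = 3.438157
t=4: π = [0.1818, 0.1999, 0.2273, 0.2171, 0.1739], E[r] = 1.2642, γ^t·E[r] = 0.303532, running G = 3.741690
t=5: π = [0.1818, 0.1998, 0.2273, 0.2172, 0.1739], E[r] = 1.2641, γ^t·E[r] = 0.212456, running G = 3.954146
t=6: π = [0.1818, 0.1999, 0.2273, 0.2172, 0.1739], E[r] = 1.2641, γ^t·E[r] = 0.148716, running G = 4.102862
t=7: π = [0.1818, 0.1999, 0.2273, 0.2172, 0.1739], E[r] = 1.2641, γ^t·E[r] = 0.104101, running G = 4.206964
t=8: π = [0.1818, 0.1999, 0.2273, 0.2172, 0.1739], E[r] = 1.2641, γ^t·E[r] = 0.072871, running G = 4.279835

G = 4.2798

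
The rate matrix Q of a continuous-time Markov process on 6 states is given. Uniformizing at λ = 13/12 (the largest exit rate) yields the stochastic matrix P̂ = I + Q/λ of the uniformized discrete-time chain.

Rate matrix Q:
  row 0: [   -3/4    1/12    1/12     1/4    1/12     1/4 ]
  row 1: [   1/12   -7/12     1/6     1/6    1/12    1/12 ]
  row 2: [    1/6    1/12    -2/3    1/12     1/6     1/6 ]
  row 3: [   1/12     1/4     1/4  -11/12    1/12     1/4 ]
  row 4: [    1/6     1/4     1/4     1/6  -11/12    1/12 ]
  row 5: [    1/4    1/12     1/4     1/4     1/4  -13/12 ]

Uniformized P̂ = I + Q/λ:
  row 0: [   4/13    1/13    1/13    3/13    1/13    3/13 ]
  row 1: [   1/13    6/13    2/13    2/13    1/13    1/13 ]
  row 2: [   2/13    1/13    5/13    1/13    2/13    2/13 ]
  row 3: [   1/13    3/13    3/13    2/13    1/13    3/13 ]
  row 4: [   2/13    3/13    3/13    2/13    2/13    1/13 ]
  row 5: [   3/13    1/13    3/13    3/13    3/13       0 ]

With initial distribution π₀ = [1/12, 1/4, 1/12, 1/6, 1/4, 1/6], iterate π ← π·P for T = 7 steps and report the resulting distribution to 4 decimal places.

π = [0.1616, 0.1960, 0.2255, 0.1592, 0.1243, 0.1334]

t=0: π = [0.0833, 0.2500, 0.0833, 0.1667, 0.2500, 0.1667]
t=1: π = [0.1474, 0.2372, 0.2115, 0.1667, 0.1282, 0.1090]
t=2: π = [0.1538, 0.2135, 0.2224, 0.1573, 0.1198, 0.1331]
t=3: π = [0.1592, 0.2017, 0.2249, 0.1588, 0.1237, 0.1317]
t=4: π = [0.1607, 0.1980, 0.2254, 0.1589, 0.1240, 0.1330]
t=5: π = [0.1614, 0.1966, 0.2255, 0.1591, 0.1243, 0.1332]
t=6: π = [0.1616, 0.1961, 0.2255, 0.1592, 0.1243, 0.1333]
t=7: π = [0.1616, 0.1960, 0.2255, 0.1592, 0.1243, 0.1334]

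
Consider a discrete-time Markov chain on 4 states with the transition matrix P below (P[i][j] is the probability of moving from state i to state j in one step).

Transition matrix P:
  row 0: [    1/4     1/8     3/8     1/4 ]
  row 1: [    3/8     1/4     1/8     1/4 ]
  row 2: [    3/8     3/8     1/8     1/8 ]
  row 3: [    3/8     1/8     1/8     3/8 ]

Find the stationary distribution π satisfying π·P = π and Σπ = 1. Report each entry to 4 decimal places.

π = [0.3333, 0.2024, 0.2083, 0.2560]

Balance equations π_j = Σ_i π_i·P[i][j]:
  π_0 = 1/4·π_0 + 3/8·π_1 + 3/8·π_2 + 3/8·π_3
  π_1 = 1/8·π_0 + 1/4·π_1 + 3/8·π_2 + 1/8·π_3
  π_2 = 3/8·π_0 + 1/8·π_1 + 1/8·π_2 + 1/8·π_3
  normalize: π_0 + π_1 + π_2 + π_3 = 1
Solving the linear system gives exactly π = [1/3, 17/84, 5/24, 43/168].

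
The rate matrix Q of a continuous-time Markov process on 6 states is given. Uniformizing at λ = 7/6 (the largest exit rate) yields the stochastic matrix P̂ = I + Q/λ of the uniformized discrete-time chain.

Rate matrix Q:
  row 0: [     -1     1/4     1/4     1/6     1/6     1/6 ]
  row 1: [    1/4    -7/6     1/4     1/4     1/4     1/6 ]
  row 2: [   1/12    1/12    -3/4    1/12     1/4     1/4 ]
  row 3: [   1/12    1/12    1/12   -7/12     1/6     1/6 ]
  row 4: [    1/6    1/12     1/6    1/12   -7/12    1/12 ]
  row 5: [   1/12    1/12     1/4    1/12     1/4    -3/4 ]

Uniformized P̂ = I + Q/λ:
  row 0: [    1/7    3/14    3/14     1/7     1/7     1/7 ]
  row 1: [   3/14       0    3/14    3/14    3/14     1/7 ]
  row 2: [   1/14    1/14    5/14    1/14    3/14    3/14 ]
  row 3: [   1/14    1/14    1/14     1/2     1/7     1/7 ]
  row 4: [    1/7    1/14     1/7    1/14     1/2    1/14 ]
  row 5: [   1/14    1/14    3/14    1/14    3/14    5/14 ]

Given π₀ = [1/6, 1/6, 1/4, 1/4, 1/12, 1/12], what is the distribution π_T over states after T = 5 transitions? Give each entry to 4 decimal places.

t=0: π = [0.1667, 0.1667, 0.2500, 0.2500, 0.0833, 0.0833]
t=1: π = [0.1131, 0.0833, 0.2083, 0.2143, 0.2083, 0.1726]
t=2: π = [0.1063, 0.0816, 0.1986, 0.1832, 0.2504, 0.1798]
t=3: π = [0.1086, 0.0808, 0.1986, 0.1692, 0.2652, 0.1777]
t=4: π = [0.1097, 0.0812, 0.1995, 0.1632, 0.2702, 0.1762]
t=5: π = [0.1102, 0.0813, 0.2002, 0.1608, 0.2720, 0.1756]

π = [0.1102, 0.0813, 0.2002, 0.1608, 0.2720, 0.1756]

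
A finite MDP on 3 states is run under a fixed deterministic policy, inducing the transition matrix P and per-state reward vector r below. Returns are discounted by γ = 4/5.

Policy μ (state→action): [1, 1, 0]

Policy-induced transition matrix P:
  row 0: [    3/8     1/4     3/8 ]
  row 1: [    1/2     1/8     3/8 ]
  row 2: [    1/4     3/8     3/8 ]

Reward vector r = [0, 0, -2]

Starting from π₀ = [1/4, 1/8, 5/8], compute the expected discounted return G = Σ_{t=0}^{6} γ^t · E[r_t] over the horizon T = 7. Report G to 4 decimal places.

t=0: π = [0.2500, 0.1250, 0.6250], E[r] = -1.2500, γ^t·E[r] = -1.250000, running G = -1.250000
t=1: π = [0.3125, 0.3125, 0.3750], E[r] = -0.7500, γ^t·E[r] = -0.600000, running G = -1.850000
t=2: π = [0.3672, 0.2578, 0.3750], E[r] = -0.7500, γ^t·E[r] = -0.480000, running G = -2.330000
t=3: π = [0.3604, 0.2646, 0.3750], E[r] = -0.7500, γ^t·E[r] = -0.384000, running G = -2.714000
t=4: π = [0.3612, 0.2638, 0.3750], E[r] = -0.7500, γ^t·E[r] = -0.307200, running G = -3.021200
t=5: π = [0.3611, 0.2639, 0.3750], E[r] = -0.7500, γ^t·E[r] = -0.245760, running G = -3.266960
t=6: π = [0.3611, 0.2639, 0.3750], E[r] = -0.7500, γ^t·E[r] = -0.196608, running G = -3.463568

G = -3.4636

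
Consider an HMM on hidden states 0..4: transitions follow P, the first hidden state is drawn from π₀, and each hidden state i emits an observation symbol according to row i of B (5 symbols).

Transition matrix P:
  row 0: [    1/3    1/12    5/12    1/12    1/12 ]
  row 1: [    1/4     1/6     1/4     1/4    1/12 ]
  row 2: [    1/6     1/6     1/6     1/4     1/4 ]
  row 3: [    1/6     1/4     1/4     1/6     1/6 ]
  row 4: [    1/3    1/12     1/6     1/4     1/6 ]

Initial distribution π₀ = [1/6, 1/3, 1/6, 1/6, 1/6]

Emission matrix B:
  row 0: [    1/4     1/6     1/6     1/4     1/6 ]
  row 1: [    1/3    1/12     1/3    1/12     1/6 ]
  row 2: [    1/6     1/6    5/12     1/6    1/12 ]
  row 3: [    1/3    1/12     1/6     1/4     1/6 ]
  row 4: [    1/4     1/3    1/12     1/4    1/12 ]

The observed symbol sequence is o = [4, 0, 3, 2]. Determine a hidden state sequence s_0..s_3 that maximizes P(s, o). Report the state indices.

path = [1, 0, 0, 2]

t=0: δ = [2.778e-02, 5.556e-02, 1.389e-02, 2.778e-02, 1.389e-02]  (obs o_0=4)
t=1: δ = [3.472e-03, 3.086e-03, 2.315e-03, 4.630e-03, 1.157e-03]  ψ = [1, 1, 1, 1, 1]  (obs o_1=0)
t=2: δ = [2.894e-04, 9.645e-05, 2.411e-04, 1.929e-04, 1.929e-04]  ψ = [0, 3, 0, 1, 3]  (obs o_2=3)
t=3: δ = [1.608e-05, 1.608e-05, 5.023e-05, 1.005e-05, 5.023e-06]  ψ = [0, 3, 0, 2, 2]  (obs o_3=2)
backtrack: best end state = 2; path = [1, 0, 0, 2]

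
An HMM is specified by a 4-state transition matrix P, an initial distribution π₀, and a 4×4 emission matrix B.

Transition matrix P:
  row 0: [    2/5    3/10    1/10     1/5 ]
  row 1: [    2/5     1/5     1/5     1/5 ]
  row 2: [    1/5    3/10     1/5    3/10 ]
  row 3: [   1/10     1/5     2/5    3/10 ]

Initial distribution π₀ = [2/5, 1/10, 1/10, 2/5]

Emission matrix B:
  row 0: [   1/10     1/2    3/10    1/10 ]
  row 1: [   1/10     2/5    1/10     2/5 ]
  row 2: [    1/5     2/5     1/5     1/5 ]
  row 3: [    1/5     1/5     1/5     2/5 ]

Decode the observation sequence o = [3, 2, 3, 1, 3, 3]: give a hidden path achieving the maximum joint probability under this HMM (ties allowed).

t=0: δ = [4.000e-02, 4.000e-02, 2.000e-02, 1.600e-01]  (obs o_0=3)
t=1: δ = [4.800e-03, 3.200e-03, 1.280e-02, 9.600e-03]  ψ = [0, 3, 3, 3]  (obs o_1=2)
t=2: δ = [2.560e-04, 1.536e-03, 7.680e-04, 1.536e-03]  ψ = [2, 2, 3, 2]  (obs o_2=3)
t=3: δ = [3.072e-04, 1.229e-04, 2.458e-04, 9.216e-05]  ψ = [1, 1, 3, 3]  (obs o_3=1)
t=4: δ = [1.229e-05, 3.686e-05, 9.830e-06, 2.949e-05]  ψ = [0, 0, 2, 2]  (obs o_4=3)
t=5: δ = [1.475e-06, 2.949e-06, 2.359e-06, 3.539e-06]  ψ = [1, 1, 3, 3]  (obs o_5=3)
backtrack: best end state = 3; path = [3, 2, 3, 2, 3, 3]

path = [3, 2, 3, 2, 3, 3]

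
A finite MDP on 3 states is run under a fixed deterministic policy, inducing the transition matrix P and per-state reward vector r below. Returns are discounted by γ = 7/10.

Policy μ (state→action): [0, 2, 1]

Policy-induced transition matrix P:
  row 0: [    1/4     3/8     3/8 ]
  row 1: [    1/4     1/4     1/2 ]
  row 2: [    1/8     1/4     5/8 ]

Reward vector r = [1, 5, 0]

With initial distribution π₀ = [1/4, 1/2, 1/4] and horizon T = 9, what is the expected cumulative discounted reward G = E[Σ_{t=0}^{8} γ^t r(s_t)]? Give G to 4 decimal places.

G = 6.2199

t=0: π = [0.2500, 0.5000, 0.2500], E[r] = 2.7500, γ^t·E[r] = 2.750000, running G = 2.750000
t=1: π = [0.2188, 0.2813, 0.5000], E[r] = 1.6250, γ^t·E[r] = 1.137500, running G = 3.887500
t=2: π = [0.1875, 0.2773, 0.5352], E[r] = 1.5742, γ^t·E[r] = 0.771367, running G = 4.658867
t=3: π = [0.1831, 0.2734, 0.5435], E[r] = 1.5503, γ^t·E[r] = 0.531750, running G = 5.190618
t=4: π = [0.1821, 0.2729, 0.5450], E[r] = 1.5465, γ^t·E[r] = 0.371317, running G = 5.561934
t=5: π = [0.1819, 0.2728, 0.5454], E[r] = 1.5457, γ^t·E[r] = 0.259779, running G = 5.821714
t=6: π = [0.1818, 0.2727, 0.5454], E[r] = 1.5455, γ^t·E[r] = 0.181826, running G = 6.003540
t=7: π = [0.1818, 0.2727, 0.5455], E[r] = 1.5455, γ^t·E[r] = 0.127276, running G = 6.130816
t=8: π = [0.1818, 0.2727, 0.5455], E[r] = 1.5455, γ^t·E[r] = 0.089092, running G = 6.219908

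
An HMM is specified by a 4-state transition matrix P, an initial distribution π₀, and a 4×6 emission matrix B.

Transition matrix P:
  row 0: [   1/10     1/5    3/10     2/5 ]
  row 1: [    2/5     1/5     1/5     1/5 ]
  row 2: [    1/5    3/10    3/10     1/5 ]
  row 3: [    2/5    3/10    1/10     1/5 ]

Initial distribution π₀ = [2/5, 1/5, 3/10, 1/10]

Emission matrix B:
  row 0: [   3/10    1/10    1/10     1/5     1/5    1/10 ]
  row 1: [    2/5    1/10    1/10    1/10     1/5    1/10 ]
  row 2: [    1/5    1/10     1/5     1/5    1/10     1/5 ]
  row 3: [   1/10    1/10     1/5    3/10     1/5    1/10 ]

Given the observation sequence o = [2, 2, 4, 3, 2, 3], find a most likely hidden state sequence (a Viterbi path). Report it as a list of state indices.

path = [0, 3, 0, 3, 0, 3]

t=0: δ = [4.000e-02, 2.000e-02, 6.000e-02, 2.000e-02]  (obs o_0=2)
t=1: δ = [1.200e-03, 1.800e-03, 3.600e-03, 3.200e-03]  ψ = [2, 2, 2, 0]  (obs o_1=2)
t=2: δ = [2.560e-04, 2.160e-04, 1.080e-04, 1.440e-04]  ψ = [3, 2, 2, 2]  (obs o_2=4)
t=3: δ = [1.728e-05, 5.120e-06, 1.536e-05, 3.072e-05]  ψ = [1, 0, 0, 0]  (obs o_3=3)
t=4: δ = [1.229e-06, 9.216e-07, 1.037e-06, 1.382e-06]  ψ = [3, 3, 0, 0]  (obs o_4=2)
t=5: δ = [1.106e-07, 4.147e-08, 7.373e-08, 1.475e-07]  ψ = [3, 3, 0, 0]  (obs o_5=3)
backtrack: best end state = 3; path = [0, 3, 0, 3, 0, 3]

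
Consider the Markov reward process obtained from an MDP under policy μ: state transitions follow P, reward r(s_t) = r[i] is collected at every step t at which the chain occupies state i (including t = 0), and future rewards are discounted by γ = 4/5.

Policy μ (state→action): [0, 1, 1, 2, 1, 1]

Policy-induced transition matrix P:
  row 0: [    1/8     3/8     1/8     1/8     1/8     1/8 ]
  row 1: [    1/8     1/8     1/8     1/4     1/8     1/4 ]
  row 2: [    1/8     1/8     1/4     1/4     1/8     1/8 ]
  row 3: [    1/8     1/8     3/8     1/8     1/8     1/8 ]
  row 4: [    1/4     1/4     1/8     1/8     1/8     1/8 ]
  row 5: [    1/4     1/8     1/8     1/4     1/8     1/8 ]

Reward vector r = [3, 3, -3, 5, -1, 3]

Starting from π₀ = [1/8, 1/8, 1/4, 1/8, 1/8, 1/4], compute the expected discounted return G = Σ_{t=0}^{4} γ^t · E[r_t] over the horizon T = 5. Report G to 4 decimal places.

t=0: π = [0.1250, 0.1250, 0.2500, 0.1250, 0.1250, 0.2500], E[r] = 1.2500, γ^t·E[r] = 1.250000, running G = 1.250000
t=1: π = [0.1719, 0.1719, 0.1875, 0.2031, 0.1250, 0.1406], E[r] = 1.7813, γ^t·E[r] = 1.425000, running G = 2.675000
t=2: π = [0.1582, 0.1836, 0.1992, 0.1875, 0.1250, 0.1465], E[r] = 1.6797, γ^t·E[r] = 1.075000, running G = 3.750000
t=3: π = [0.1589, 0.1802, 0.1968, 0.1912, 0.1250, 0.1479], E[r] = 1.7017, γ^t·E[r] = 0.871250, running G = 4.621250
t=4: π = [0.1591, 0.1804, 0.1974, 0.1906, 0.1250, 0.1475], E[r] = 1.6969, γ^t·E[r] = 0.695050, running G = 5.316300

G = 5.3163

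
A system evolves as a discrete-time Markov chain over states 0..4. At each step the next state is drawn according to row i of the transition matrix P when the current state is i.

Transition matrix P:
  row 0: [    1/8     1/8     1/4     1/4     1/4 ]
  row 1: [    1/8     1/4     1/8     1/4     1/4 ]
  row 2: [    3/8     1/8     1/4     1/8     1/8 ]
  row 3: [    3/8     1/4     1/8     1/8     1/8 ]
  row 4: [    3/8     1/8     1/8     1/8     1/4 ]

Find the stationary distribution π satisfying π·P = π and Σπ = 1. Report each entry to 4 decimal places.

π = [0.2663, 0.1685, 0.1809, 0.1793, 0.2050]

Balance equations π_j = Σ_i π_i·P[i][j]:
  π_0 = 1/8·π_0 + 1/8·π_1 + 3/8·π_2 + 3/8·π_3 + 3/8·π_4
  π_1 = 1/8·π_0 + 1/4·π_1 + 1/8·π_2 + 1/4·π_3 + 1/8·π_4
  π_2 = 1/4·π_0 + 1/8·π_1 + 1/4·π_2 + 1/8·π_3 + 1/8·π_4
  π_3 = 1/4·π_0 + 1/4·π_1 + 1/8·π_2 + 1/8·π_3 + 1/8·π_4
  normalize: π_0 + π_1 + π_2 + π_3 + π_4 = 1
Solving the linear system gives exactly π = [49/184, 31/184, 233/1288, 33/184, 33/161].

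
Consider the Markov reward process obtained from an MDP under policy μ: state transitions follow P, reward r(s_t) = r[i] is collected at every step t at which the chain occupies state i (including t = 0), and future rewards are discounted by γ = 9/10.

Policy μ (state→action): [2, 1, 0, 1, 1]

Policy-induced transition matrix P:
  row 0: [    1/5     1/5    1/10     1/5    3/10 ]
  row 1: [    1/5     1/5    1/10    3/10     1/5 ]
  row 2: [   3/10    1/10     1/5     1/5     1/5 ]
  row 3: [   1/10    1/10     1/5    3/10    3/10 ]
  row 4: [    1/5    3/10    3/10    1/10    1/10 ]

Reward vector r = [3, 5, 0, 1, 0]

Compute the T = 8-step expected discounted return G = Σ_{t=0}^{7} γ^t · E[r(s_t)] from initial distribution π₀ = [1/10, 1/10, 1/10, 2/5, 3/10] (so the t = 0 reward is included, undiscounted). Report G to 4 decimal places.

G = 9.1754

t=0: π = [0.1000, 0.1000, 0.1000, 0.4000, 0.3000], E[r] = 1.2000, γ^t·E[r] = 1.200000, running G = 1.200000
t=1: π = [0.1700, 0.1800, 0.2100, 0.2200, 0.2200], E[r] = 1.6300, γ^t·E[r] = 1.467000, running G = 2.667000
t=2: π = [0.1990, 0.1790, 0.1870, 0.2180, 0.2170], E[r] = 1.7100, γ^t·E[r] = 1.385100, running G = 4.052100
t=3: π = [0.1969, 0.1812, 0.1839, 0.2180, 0.2200], E[r] = 1.7147, γ^t·E[r] = 1.250016, running G = 5.302116
t=4: π = [0.1966, 0.1818, 0.1842, 0.2179, 0.2195], E[r] = 1.7167, γ^t·E[r] = 1.126353, running G = 6.428469
t=5: π = [0.1966, 0.1817, 0.1841, 0.2180, 0.2195], E[r] = 1.7166, γ^t·E[r] = 1.013632, running G = 7.442102
t=6: π = [0.1966, 0.1817, 0.1841, 0.2180, 0.2195], E[r] = 1.7165, γ^t·E[r] = 0.912238, running G = 8.354339
t=7: π = [0.1966, 0.1817, 0.1841, 0.2180, 0.2195], E[r] = 1.7165, γ^t·E[r] = 0.821015, running G = 9.175354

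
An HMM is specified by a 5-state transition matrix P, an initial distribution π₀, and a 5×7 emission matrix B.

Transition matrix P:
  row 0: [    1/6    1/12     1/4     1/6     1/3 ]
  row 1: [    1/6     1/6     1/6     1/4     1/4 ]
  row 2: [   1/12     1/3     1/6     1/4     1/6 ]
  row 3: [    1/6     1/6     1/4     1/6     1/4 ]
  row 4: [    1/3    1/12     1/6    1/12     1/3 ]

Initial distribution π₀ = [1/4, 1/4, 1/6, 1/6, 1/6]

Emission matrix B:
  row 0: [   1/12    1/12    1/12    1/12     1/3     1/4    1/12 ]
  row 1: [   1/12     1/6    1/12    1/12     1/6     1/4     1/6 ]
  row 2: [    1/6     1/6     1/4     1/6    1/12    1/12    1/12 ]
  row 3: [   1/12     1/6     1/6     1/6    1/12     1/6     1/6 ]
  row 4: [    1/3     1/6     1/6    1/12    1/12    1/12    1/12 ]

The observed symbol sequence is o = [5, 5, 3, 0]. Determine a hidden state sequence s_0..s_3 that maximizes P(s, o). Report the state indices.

t=0: δ = [6.250e-02, 6.250e-02, 1.389e-02, 2.778e-02, 1.389e-02]  (obs o_0=5)
t=1: δ = [2.604e-03, 2.604e-03, 1.302e-03, 2.604e-03, 1.736e-03]  ψ = [0, 1, 0, 1, 0]  (obs o_1=5)
t=2: δ = [4.823e-05, 3.617e-05, 1.085e-04, 1.085e-04, 7.234e-05]  ψ = [4, 1, 0, 1, 0]  (obs o_2=3)
t=3: δ = [2.009e-06, 3.014e-06, 4.521e-06, 2.261e-06, 9.042e-06]  ψ = [4, 2, 3, 2, 3]  (obs o_3=0)
backtrack: best end state = 4; path = [1, 1, 3, 4]

path = [1, 1, 3, 4]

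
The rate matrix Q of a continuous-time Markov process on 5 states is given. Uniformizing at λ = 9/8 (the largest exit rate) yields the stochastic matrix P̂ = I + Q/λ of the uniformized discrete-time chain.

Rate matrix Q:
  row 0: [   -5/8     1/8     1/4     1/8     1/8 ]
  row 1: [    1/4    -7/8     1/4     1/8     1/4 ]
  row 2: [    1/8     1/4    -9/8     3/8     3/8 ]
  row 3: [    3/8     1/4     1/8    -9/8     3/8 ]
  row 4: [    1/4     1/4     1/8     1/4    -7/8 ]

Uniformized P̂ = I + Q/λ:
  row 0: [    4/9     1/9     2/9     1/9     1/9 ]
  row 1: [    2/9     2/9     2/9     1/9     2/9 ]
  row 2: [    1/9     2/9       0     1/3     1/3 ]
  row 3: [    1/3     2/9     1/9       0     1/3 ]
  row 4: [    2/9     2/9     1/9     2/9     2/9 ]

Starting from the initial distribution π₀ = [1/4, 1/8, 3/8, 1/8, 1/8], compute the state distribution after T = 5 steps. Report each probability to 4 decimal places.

π = [0.2863, 0.1904, 0.1477, 0.1519, 0.2237]

t=0: π = [0.2500, 0.1250, 0.3750, 0.1250, 0.1250]
t=1: π = [0.2500, 0.1944, 0.1111, 0.1944, 0.2500]
t=2: π = [0.2870, 0.1944, 0.1481, 0.1420, 0.2284]
t=3: π = [0.2853, 0.1903, 0.1481, 0.1536, 0.2226]
t=4: π = [0.2862, 0.1905, 0.1475, 0.1517, 0.2241]
t=5: π = [0.2863, 0.1904, 0.1477, 0.1519, 0.2237]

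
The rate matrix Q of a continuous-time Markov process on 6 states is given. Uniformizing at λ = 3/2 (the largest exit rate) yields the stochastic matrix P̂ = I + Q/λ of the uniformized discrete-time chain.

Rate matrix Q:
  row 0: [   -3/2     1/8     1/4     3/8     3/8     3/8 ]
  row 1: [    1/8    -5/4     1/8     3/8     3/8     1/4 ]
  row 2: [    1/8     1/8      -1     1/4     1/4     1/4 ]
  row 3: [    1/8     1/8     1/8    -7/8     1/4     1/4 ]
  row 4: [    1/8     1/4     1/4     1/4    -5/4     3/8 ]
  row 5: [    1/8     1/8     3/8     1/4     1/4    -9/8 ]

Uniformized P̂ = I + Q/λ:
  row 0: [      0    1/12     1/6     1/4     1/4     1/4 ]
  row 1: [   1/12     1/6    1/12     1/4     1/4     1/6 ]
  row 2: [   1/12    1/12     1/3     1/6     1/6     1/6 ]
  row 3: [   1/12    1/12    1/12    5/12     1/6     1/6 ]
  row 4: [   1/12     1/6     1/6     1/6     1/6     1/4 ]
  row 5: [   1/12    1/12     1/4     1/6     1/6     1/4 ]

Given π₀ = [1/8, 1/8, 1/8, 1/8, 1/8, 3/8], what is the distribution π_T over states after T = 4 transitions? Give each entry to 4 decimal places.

t=0: π = [0.1250, 0.1250, 0.1250, 0.1250, 0.1250, 0.3750]
t=1: π = [0.0729, 0.1042, 0.1979, 0.2188, 0.1875, 0.2188]
t=2: π = [0.0773, 0.1076, 0.1910, 0.2361, 0.1814, 0.2066]
t=3: π = [0.0769, 0.1074, 0.1871, 0.2411, 0.1821, 0.2054]
t=4: π = [0.0769, 0.1075, 0.1859, 0.2423, 0.1820, 0.2054]

π = [0.0769, 0.1075, 0.1859, 0.2423, 0.1820, 0.2054]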